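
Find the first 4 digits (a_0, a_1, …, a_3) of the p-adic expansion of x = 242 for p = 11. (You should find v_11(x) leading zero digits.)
(a_0, …, a_3) = (0, 0, 2, 0)

v_11(242) = 2, so a_0 = ... = a_1 = 0. Factor out: x = 11^2 · u with u = 2 a unit in ℤ_11. Expand u iteratively via a_{v+i} = u_i mod 11, u_{i+1} = (u_i − a_{v+i})/11:
  u_0 = 2;  a_2 = 2;  u_1 = (u_0 − 2)/11 = 0
  u_1 = 0;  a_3 = 0;  u_2 = (u_1 − 0)/11 = 0
Digits: (0, 0, 2, 0).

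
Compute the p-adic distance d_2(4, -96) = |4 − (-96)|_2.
d_2(4, -96) = 1/4

Step 1 — x − y = 4 − (-96) = 100. Step 2 — v_2(100) = 2 (factor: 100 = (2^2 · 25); the sign does not affect v_p). Step 3 — |x − y|_2 = 2^{-2} = 1/4.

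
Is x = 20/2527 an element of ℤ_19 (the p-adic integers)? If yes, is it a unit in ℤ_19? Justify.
x ∉ ℤ_19 (v_19(x) = -2 < 0)

ℤ_19 = {x ∈ ℚ_19 : v_19(x) ≥ 0} and ℤ_19^× = {x ∈ ℤ_19 : v_19(x) = 0}. Here v_19(20/2527) = v_19(num) − v_19(den) = -2; compare against these criteria.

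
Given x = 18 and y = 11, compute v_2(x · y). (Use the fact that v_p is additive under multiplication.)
v_2(198) = 1

v_p(x) = 1 (factor: 18 = 2^1 · 9); v_p(y) = 0 (factor: 11 = 2^0 · 11). Additivity: v_p(xy) = v_p(x) + v_p(y) = 1 + 0 = 1. (Direct check: xy = 198 = 2^1 · (99).)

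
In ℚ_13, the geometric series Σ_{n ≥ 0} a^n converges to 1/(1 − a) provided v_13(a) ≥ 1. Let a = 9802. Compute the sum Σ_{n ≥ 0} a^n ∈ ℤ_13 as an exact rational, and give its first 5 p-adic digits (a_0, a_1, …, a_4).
Σ a^n = 1/(1 − a) = -1/9801;  first 5 digits = (1, 0, 6, 4, 10)

v_13(a) = 2 ≥ 1, so the series converges in ℤ_13 to 1/(1 − a) = 1/(1 − 9802) = -1/9801. Expand this rational in ℤ_13: compute digits iteratively via d_i = x_i mod 13, x_{i+1} = (x_i − d_i)/13. The first 5 digits are (1, 0, 6, 4, 10).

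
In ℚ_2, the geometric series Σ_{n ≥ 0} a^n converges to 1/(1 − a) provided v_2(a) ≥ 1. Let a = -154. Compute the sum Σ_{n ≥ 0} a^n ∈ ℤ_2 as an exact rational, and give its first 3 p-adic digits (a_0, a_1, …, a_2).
Σ a^n = 1/(1 − a) = 1/155;  first 3 digits = (1, 1, 0)

v_2(a) = 1 ≥ 1, so the series converges in ℤ_2 to 1/(1 − a) = 1/(1 − (-154)) = 1/155. Expand this rational in ℤ_2: compute digits iteratively via d_i = x_i mod 2, x_{i+1} = (x_i − d_i)/2. The first 3 digits are (1, 1, 0).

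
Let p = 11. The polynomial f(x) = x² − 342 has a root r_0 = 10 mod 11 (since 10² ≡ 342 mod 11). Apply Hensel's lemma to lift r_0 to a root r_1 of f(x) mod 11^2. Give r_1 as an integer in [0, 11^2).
r_1 = 10 (mod 121)

Hensel's recurrence: r_{i+1} = r_i − f(r_i)·(f′(r_i))^{-1} mod 11^{i+2}, with f′(x) = 2x. Iterate:
  r_0 = 10 (mod 11)
  r_1 = 10 (mod 121)
Final: r_1 = 10, and one checks f(r_1) ≡ 0 mod 11^2.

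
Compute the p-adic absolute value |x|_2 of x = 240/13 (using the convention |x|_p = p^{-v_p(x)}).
|240/13|_2 = 1/16

Step 1 — compute v_2(x) by factoring powers of 2 out of the numerator and denominator: v_2(240/13) = 4. Step 2 — apply |x|_p = p^{-v_p(x)} = 2^{-4} = 1/16.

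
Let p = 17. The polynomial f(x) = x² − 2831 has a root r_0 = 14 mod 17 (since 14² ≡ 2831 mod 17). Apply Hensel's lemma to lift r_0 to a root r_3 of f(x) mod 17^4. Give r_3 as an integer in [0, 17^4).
r_3 = 14651 (mod 83521)

Hensel's recurrence: r_{i+1} = r_i − f(r_i)·(f′(r_i))^{-1} mod 17^{i+2}, with f′(x) = 2x. Iterate:
  r_0 = 14 (mod 17)
  r_1 = 201 (mod 289)
  r_2 = 4825 (mod 4913)
  r_3 = 14651 (mod 83521)
Final: r_3 = 14651, and one checks f(r_3) ≡ 0 mod 17^4.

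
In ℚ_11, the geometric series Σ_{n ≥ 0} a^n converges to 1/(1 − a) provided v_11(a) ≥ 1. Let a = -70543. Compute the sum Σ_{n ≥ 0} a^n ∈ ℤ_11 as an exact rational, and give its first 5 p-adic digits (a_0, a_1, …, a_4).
Σ a^n = 1/(1 − a) = 1/70544;  first 5 digits = (1, 0, 0, 2, 6)

v_11(a) = 3 ≥ 1, so the series converges in ℤ_11 to 1/(1 − a) = 1/(1 − (-70543)) = 1/70544. Expand this rational in ℤ_11: compute digits iteratively via d_i = x_i mod 11, x_{i+1} = (x_i − d_i)/11. The first 5 digits are (1, 0, 0, 2, 6).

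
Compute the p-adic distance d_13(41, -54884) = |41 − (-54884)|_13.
d_13(41, -54884) = 1/2197

Step 1 — x − y = 41 − (-54884) = 54925. Step 2 — v_13(54925) = 3 (factor: 54925 = (13^3 · 25); the sign does not affect v_p). Step 3 — |x − y|_13 = 13^{-3} = 1/2197.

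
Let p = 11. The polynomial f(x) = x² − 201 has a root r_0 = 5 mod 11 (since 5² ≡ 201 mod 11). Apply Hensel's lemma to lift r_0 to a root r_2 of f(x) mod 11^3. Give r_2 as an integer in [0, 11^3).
r_2 = 918 (mod 1331)

Hensel's recurrence: r_{i+1} = r_i − f(r_i)·(f′(r_i))^{-1} mod 11^{i+2}, with f′(x) = 2x. Iterate:
  r_0 = 5 (mod 11)
  r_1 = 71 (mod 121)
  r_2 = 918 (mod 1331)
Final: r_2 = 918, and one checks f(r_2) ≡ 0 mod 11^3.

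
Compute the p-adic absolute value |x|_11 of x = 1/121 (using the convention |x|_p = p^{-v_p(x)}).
|1/121|_11 = 121

Step 1 — compute v_11(x) by factoring powers of 11 out of the numerator and denominator: v_11(1/121) = -2. Step 2 — apply |x|_p = p^{-v_p(x)} = 11^{2} = 121.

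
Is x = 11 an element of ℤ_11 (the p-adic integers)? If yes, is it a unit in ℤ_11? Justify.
x ∈ ℤ_11 but not a unit; v_11(x) = 1 > 0

ℤ_11 = {x ∈ ℚ_11 : v_11(x) ≥ 0} and ℤ_11^× = {x ∈ ℤ_11 : v_11(x) = 0}. Here v_11(11) = v_11(num) − v_11(den) = 1; compare against these criteria.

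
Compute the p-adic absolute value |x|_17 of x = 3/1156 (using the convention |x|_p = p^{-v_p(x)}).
|3/1156|_17 = 289

Step 1 — compute v_17(x) by factoring powers of 17 out of the numerator and denominator: v_17(3/1156) = -2. Step 2 — apply |x|_p = p^{-v_p(x)} = 17^{2} = 289.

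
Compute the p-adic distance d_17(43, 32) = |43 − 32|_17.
d_17(43, 32) = 1

Step 1 — x − y = 43 − 32 = 11. Step 2 — v_17(11) = 0 (factor: 11 = (17^0 · 11); the sign does not affect v_p). Step 3 — |x − y|_17 = 17^{0} = 1.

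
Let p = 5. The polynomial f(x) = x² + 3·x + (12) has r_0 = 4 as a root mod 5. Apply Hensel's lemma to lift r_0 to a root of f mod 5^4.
r_3 = 389 (mod 625)

Hensel: r_{i+1} = r_i − f(r_i)·(f′(r_i))^{-1} mod 5^{i+2}, f′(x) = 2x + 3. Iterate:
  r_0 = 4 (mod 5)
  r_1 = 14 (mod 25)
  r_2 = 14 (mod 125)
  r_3 = 389 (mod 625)
Final: r = 389 satisfies f(r) ≡ 0 mod 5^4.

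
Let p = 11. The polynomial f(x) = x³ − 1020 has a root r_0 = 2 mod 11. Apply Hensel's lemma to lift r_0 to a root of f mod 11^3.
r_2 = 893 (mod 1331)

Hensel: r_{i+1} = r_i − f(r_i)/f′(r_i) mod 11^{i+2}, where f′(x) = 3x². Iterate:
  r_0 = 2 (mod 11)
  r_1 = 46 (mod 121)
  r_2 = 893 (mod 1331)
Final: r = 893 with f(r) ≡ 0 mod 11^3.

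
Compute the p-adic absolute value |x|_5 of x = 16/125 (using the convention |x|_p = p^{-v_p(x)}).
|16/125|_5 = 125

Step 1 — compute v_5(x) by factoring powers of 5 out of the numerator and denominator: v_5(16/125) = -3. Step 2 — apply |x|_p = p^{-v_p(x)} = 5^{3} = 125.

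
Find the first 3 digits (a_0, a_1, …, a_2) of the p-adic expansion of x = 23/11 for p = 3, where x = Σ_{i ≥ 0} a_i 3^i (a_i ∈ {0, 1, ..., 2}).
(a_0, …, a_2) = (1, 2, 0)

v_3(23/11) = 0 (numerator and denominator both coprime to 3), so x ∈ ℤ_3^×. Compute digits iteratively via a_i = x_i mod 3, x_{i+1} = (x_i − a_i)/3, with x_0 = x:
  x_0 = 23/11;  a_0 = 1;  x_1 = (x_0 − 1)/3 = 4/11
  x_1 = 4/11;  a_1 = 2;  x_2 = (x_1 − 2)/3 = -6/11
  x_2 = -6/11;  a_2 = 0;  x_3 = (x_2 − 0)/3 = -2/11
Digits: (1, 2, 0).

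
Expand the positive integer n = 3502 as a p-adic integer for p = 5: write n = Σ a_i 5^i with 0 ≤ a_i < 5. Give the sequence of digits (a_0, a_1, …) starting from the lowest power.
(a_0, a_1, …) = (2, 0, 0, 3, 0, 1)

Repeated division by 5 gives the digits low-to-high: 3502 = 2 + 3·5^3 + 1·5^5. Digit sequence: (2, 0, 0, 3, 0, 1).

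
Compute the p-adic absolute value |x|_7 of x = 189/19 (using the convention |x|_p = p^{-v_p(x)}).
|189/19|_7 = 1/7

Step 1 — compute v_7(x) by factoring powers of 7 out of the numerator and denominator: v_7(189/19) = 1. Step 2 — apply |x|_p = p^{-v_p(x)} = 7^{-1} = 1/7.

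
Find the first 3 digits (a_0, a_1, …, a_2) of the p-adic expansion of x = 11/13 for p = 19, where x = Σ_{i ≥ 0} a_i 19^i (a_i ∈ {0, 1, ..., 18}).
(a_0, …, a_2) = (14, 11, 14)

v_19(11/13) = 0 (numerator and denominator both coprime to 19), so x ∈ ℤ_19^×. Compute digits iteratively via a_i = x_i mod 19, x_{i+1} = (x_i − a_i)/19, with x_0 = x:
  x_0 = 11/13;  a_0 = 14;  x_1 = (x_0 − 14)/19 = -9/13
  x_1 = -9/13;  a_1 = 11;  x_2 = (x_1 − 11)/19 = -8/13
  x_2 = -8/13;  a_2 = 14;  x_3 = (x_2 − 14)/19 = -10/13
Digits: (14, 11, 14).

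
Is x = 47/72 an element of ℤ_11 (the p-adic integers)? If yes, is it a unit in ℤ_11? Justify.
x ∈ ℤ_11^× (unit); v_11(x) = 0

ℤ_11 = {x ∈ ℚ_11 : v_11(x) ≥ 0} and ℤ_11^× = {x ∈ ℤ_11 : v_11(x) = 0}. Here v_11(47/72) = v_11(num) − v_11(den) = 0; compare against these criteria.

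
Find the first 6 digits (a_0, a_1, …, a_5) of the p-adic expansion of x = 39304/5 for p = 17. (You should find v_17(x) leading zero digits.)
(a_0, …, a_5) = (0, 0, 0, 5, 10, 13)

v_17(39304/5) = 3, so a_0 = ... = a_2 = 0. Factor out: x = 17^3 · u with u = 8/5 a unit in ℤ_17. Expand u iteratively via a_{v+i} = u_i mod 17, u_{i+1} = (u_i − a_{v+i})/17:
  u_0 = 8/5;  a_3 = 5;  u_1 = (u_0 − 5)/17 = -1/5
  u_1 = -1/5;  a_4 = 10;  u_2 = (u_1 − 10)/17 = -3/5
  u_2 = -3/5;  a_5 = 13;  u_3 = (u_2 − 13)/17 = -4/5
Digits: (0, 0, 0, 5, 10, 13).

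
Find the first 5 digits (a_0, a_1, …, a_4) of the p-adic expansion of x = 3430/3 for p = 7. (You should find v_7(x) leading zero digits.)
(a_0, …, a_4) = (0, 0, 0, 1, 5)

v_7(3430/3) = 3, so a_0 = ... = a_2 = 0. Factor out: x = 7^3 · u with u = 10/3 a unit in ℤ_7. Expand u iteratively via a_{v+i} = u_i mod 7, u_{i+1} = (u_i − a_{v+i})/7:
  u_0 = 10/3;  a_3 = 1;  u_1 = (u_0 − 1)/7 = 1/3
  u_1 = 1/3;  a_4 = 5;  u_2 = (u_1 − 5)/7 = -2/3
Digits: (0, 0, 0, 1, 5).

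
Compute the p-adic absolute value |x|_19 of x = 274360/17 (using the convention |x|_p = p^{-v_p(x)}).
|274360/17|_19 = 1/6859

Step 1 — compute v_19(x) by factoring powers of 19 out of the numerator and denominator: v_19(274360/17) = 3. Step 2 — apply |x|_p = p^{-v_p(x)} = 19^{-3} = 1/6859.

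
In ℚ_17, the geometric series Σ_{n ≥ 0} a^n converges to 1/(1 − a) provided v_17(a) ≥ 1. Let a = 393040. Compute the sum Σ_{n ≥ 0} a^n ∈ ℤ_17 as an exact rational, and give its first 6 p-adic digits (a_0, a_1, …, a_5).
Σ a^n = 1/(1 − a) = -1/393039;  first 6 digits = (1, 0, 0, 12, 4, 0)

v_17(a) = 3 ≥ 1, so the series converges in ℤ_17 to 1/(1 − a) = 1/(1 − 393040) = -1/393039. Expand this rational in ℤ_17: compute digits iteratively via d_i = x_i mod 17, x_{i+1} = (x_i − d_i)/17. The first 6 digits are (1, 0, 0, 12, 4, 0).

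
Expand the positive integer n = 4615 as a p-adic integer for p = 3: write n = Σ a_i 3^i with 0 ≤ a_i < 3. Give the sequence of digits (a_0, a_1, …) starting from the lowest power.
(a_0, a_1, …) = (1, 2, 2, 2, 2, 0, 0, 2)

Repeated division by 3 gives the digits low-to-high: 4615 = 1 + 2·3^1 + 2·3^2 + 2·3^3 + 2·3^4 + 2·3^7. Digit sequence: (1, 2, 2, 2, 2, 0, 0, 2).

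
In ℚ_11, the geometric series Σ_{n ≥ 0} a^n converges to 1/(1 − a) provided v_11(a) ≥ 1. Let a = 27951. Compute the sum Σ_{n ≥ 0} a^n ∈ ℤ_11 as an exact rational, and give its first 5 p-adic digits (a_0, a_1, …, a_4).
Σ a^n = 1/(1 − a) = -1/27950;  first 5 digits = (1, 0, 0, 10, 1)

v_11(a) = 3 ≥ 1, so the series converges in ℤ_11 to 1/(1 − a) = 1/(1 − 27951) = -1/27950. Expand this rational in ℤ_11: compute digits iteratively via d_i = x_i mod 11, x_{i+1} = (x_i − d_i)/11. The first 5 digits are (1, 0, 0, 10, 1).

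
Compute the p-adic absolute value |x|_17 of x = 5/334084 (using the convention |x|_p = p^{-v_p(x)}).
|5/334084|_17 = 83521

Step 1 — compute v_17(x) by factoring powers of 17 out of the numerator and denominator: v_17(5/334084) = -4. Step 2 — apply |x|_p = p^{-v_p(x)} = 17^{4} = 83521.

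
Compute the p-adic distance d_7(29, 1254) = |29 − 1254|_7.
d_7(29, 1254) = 1/49

Step 1 — x − y = 29 − 1254 = -1225. Step 2 — v_7(-1225) = 2 (factor: -1225 = −(7^2 · 25); the sign does not affect v_p). Step 3 — |x − y|_7 = 7^{-2} = 1/49.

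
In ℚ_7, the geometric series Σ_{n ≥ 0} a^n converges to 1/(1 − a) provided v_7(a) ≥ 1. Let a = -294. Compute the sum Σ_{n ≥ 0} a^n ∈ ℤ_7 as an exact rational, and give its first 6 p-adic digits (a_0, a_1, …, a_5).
Σ a^n = 1/(1 − a) = 1/295;  first 6 digits = (1, 0, 1, 6, 0, 5)

v_7(a) = 2 ≥ 1, so the series converges in ℤ_7 to 1/(1 − a) = 1/(1 − (-294)) = 1/295. Expand this rational in ℤ_7: compute digits iteratively via d_i = x_i mod 7, x_{i+1} = (x_i − d_i)/7. The first 6 digits are (1, 0, 1, 6, 0, 5).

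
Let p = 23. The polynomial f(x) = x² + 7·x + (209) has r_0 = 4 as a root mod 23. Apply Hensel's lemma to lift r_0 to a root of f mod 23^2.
r_1 = 234 (mod 529)

Hensel: r_{i+1} = r_i − f(r_i)·(f′(r_i))^{-1} mod 23^{i+2}, f′(x) = 2x + 7. Iterate:
  r_0 = 4 (mod 23)
  r_1 = 234 (mod 529)
Final: r = 234 satisfies f(r) ≡ 0 mod 23^2.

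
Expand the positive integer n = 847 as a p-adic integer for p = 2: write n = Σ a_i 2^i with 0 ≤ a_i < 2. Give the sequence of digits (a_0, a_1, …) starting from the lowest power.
(a_0, a_1, …) = (1, 1, 1, 1, 0, 0, 1, 0, 1, 1)

Repeated division by 2 gives the digits low-to-high: 847 = 1 + 1·2^1 + 1·2^2 + 1·2^3 + 1·2^6 + 1·2^8 + 1·2^9. Digit sequence: (1, 1, 1, 1, 0, 0, 1, 0, 1, 1).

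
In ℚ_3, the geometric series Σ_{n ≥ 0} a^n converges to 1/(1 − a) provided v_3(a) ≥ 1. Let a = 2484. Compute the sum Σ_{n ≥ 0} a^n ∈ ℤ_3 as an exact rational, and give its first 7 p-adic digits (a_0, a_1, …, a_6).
Σ a^n = 1/(1 − a) = -1/2483;  first 7 digits = (1, 0, 0, 2, 0, 1, 1)

v_3(a) = 3 ≥ 1, so the series converges in ℤ_3 to 1/(1 − a) = 1/(1 − 2484) = -1/2483. Expand this rational in ℤ_3: compute digits iteratively via d_i = x_i mod 3, x_{i+1} = (x_i − d_i)/3. The first 7 digits are (1, 0, 0, 2, 0, 1, 1).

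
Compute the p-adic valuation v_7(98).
v_7(98) = 2

v_7(n) is the largest exponent k such that 7^k divides n. Factor out: 98 = 7^2 · 2. (Sign doesn't affect v_p.) So v_7(98) = 2.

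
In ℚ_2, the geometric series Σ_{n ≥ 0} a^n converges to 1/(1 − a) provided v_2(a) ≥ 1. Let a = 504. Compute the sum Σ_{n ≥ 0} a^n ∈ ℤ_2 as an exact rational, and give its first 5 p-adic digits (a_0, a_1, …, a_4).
Σ a^n = 1/(1 − a) = -1/503;  first 5 digits = (1, 0, 0, 1, 1)

v_2(a) = 3 ≥ 1, so the series converges in ℤ_2 to 1/(1 − a) = 1/(1 − 504) = -1/503. Expand this rational in ℤ_2: compute digits iteratively via d_i = x_i mod 2, x_{i+1} = (x_i − d_i)/2. The first 5 digits are (1, 0, 0, 1, 1).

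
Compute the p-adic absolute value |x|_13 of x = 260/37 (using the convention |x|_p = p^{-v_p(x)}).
|260/37|_13 = 1/13

Step 1 — compute v_13(x) by factoring powers of 13 out of the numerator and denominator: v_13(260/37) = 1. Step 2 — apply |x|_p = p^{-v_p(x)} = 13^{-1} = 1/13.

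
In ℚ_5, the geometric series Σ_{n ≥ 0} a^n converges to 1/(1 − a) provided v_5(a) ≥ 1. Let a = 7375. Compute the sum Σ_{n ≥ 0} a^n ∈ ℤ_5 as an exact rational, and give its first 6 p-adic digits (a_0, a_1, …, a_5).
Σ a^n = 1/(1 − a) = -1/7374;  first 6 digits = (1, 0, 0, 4, 1, 2)

v_5(a) = 3 ≥ 1, so the series converges in ℤ_5 to 1/(1 − a) = 1/(1 − 7375) = -1/7374. Expand this rational in ℤ_5: compute digits iteratively via d_i = x_i mod 5, x_{i+1} = (x_i − d_i)/5. The first 6 digits are (1, 0, 0, 4, 1, 2).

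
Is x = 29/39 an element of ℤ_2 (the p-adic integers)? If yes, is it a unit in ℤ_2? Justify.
x ∈ ℤ_2^× (unit); v_2(x) = 0

ℤ_2 = {x ∈ ℚ_2 : v_2(x) ≥ 0} and ℤ_2^× = {x ∈ ℤ_2 : v_2(x) = 0}. Here v_2(29/39) = v_2(num) − v_2(den) = 0; compare against these criteria.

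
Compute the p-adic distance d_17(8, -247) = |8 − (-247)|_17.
d_17(8, -247) = 1/17

Step 1 — x − y = 8 − (-247) = 255. Step 2 — v_17(255) = 1 (factor: 255 = (17^1 · 15); the sign does not affect v_p). Step 3 — |x − y|_17 = 17^{-1} = 1/17.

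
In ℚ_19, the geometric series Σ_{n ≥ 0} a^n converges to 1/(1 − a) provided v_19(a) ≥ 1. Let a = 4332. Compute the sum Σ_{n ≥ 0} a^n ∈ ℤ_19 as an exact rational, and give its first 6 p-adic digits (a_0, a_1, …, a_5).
Σ a^n = 1/(1 − a) = -1/4331;  first 6 digits = (1, 0, 12, 0, 11, 7)

v_19(a) = 2 ≥ 1, so the series converges in ℤ_19 to 1/(1 − a) = 1/(1 − 4332) = -1/4331. Expand this rational in ℤ_19: compute digits iteratively via d_i = x_i mod 19, x_{i+1} = (x_i − d_i)/19. The first 6 digits are (1, 0, 12, 0, 11, 7).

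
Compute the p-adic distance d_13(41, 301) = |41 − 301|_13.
d_13(41, 301) = 1/13

Step 1 — x − y = 41 − 301 = -260. Step 2 — v_13(-260) = 1 (factor: -260 = −(13^1 · 20); the sign does not affect v_p). Step 3 — |x − y|_13 = 13^{-1} = 1/13.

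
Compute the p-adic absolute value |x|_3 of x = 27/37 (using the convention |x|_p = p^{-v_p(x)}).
|27/37|_3 = 1/27

Step 1 — compute v_3(x) by factoring powers of 3 out of the numerator and denominator: v_3(27/37) = 3. Step 2 — apply |x|_p = p^{-v_p(x)} = 3^{-3} = 1/27.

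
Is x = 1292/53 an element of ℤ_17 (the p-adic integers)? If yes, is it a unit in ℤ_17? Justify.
x ∈ ℤ_17 but not a unit; v_17(x) = 1 > 0

ℤ_17 = {x ∈ ℚ_17 : v_17(x) ≥ 0} and ℤ_17^× = {x ∈ ℤ_17 : v_17(x) = 0}. Here v_17(1292/53) = v_17(num) − v_17(den) = 1; compare against these criteria.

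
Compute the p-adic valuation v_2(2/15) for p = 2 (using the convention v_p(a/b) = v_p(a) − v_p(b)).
v_2(2/15) = 1

Factor powers of 2 from the numerator and denominator of the reduced fraction: 2 = 2^1 · 1 and 15 = 2^0 · 15. Apply v_p(a/b) = v_p(a) − v_p(b): v_2(2/15) = 1 − 0 = 1.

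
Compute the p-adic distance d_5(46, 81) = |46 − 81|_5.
d_5(46, 81) = 1/5

Step 1 — x − y = 46 − 81 = -35. Step 2 — v_5(-35) = 1 (factor: -35 = −(5^1 · 7); the sign does not affect v_p). Step 3 — |x − y|_5 = 5^{-1} = 1/5.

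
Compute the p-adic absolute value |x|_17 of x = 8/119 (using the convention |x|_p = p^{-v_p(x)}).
|8/119|_17 = 17

Step 1 — compute v_17(x) by factoring powers of 17 out of the numerator and denominator: v_17(8/119) = -1. Step 2 — apply |x|_p = p^{-v_p(x)} = 17^{1} = 17.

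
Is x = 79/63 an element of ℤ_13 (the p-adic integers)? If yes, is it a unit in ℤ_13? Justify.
x ∈ ℤ_13^× (unit); v_13(x) = 0

ℤ_13 = {x ∈ ℚ_13 : v_13(x) ≥ 0} and ℤ_13^× = {x ∈ ℤ_13 : v_13(x) = 0}. Here v_13(79/63) = v_13(num) − v_13(den) = 0; compare against these criteria.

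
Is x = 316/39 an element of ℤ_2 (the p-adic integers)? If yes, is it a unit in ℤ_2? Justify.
x ∈ ℤ_2 but not a unit; v_2(x) = 2 > 0

ℤ_2 = {x ∈ ℚ_2 : v_2(x) ≥ 0} and ℤ_2^× = {x ∈ ℤ_2 : v_2(x) = 0}. Here v_2(316/39) = v_2(num) − v_2(den) = 2; compare against these criteria.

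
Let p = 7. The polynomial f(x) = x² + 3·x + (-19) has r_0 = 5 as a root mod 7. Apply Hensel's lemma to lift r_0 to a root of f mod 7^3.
r_2 = 75 (mod 343)

Hensel: r_{i+1} = r_i − f(r_i)·(f′(r_i))^{-1} mod 7^{i+2}, f′(x) = 2x + 3. Iterate:
  r_0 = 5 (mod 7)
  r_1 = 26 (mod 49)
  r_2 = 75 (mod 343)
Final: r = 75 satisfies f(r) ≡ 0 mod 7^3.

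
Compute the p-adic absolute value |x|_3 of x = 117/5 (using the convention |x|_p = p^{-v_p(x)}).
|117/5|_3 = 1/9

Step 1 — compute v_3(x) by factoring powers of 3 out of the numerator and denominator: v_3(117/5) = 2. Step 2 — apply |x|_p = p^{-v_p(x)} = 3^{-2} = 1/9.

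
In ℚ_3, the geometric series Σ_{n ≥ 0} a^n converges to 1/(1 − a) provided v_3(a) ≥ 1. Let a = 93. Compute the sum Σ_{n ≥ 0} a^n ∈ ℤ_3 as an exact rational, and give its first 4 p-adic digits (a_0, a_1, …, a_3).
Σ a^n = 1/(1 − a) = -1/92;  first 4 digits = (1, 1, 2, 0)

v_3(a) = 1 ≥ 1, so the series converges in ℤ_3 to 1/(1 − a) = 1/(1 − 93) = -1/92. Expand this rational in ℤ_3: compute digits iteratively via d_i = x_i mod 3, x_{i+1} = (x_i − d_i)/3. The first 4 digits are (1, 1, 2, 0).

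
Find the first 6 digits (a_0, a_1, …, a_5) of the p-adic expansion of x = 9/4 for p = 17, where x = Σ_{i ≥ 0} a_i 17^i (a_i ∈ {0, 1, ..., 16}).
(a_0, …, a_5) = (15, 12, 12, 12, 12, 12)

v_17(9/4) = 0 (numerator and denominator both coprime to 17), so x ∈ ℤ_17^×. Compute digits iteratively via a_i = x_i mod 17, x_{i+1} = (x_i − a_i)/17, with x_0 = x:
  x_0 = 9/4;  a_0 = 15;  x_1 = (x_0 − 15)/17 = -3/4
  x_1 = -3/4;  a_1 = 12;  x_2 = (x_1 − 12)/17 = -3/4
  x_2 = -3/4;  a_2 = 12;  x_3 = (x_2 − 12)/17 = -3/4
  x_3 = -3/4;  a_3 = 12;  x_4 = (x_3 − 12)/17 = -3/4
  x_4 = -3/4;  a_4 = 12;  x_5 = (x_4 − 12)/17 = -3/4
  x_5 = -3/4;  a_5 = 12;  x_6 = (x_5 − 12)/17 = -3/4
Digits: (15, 12, 12, 12, 12, 12).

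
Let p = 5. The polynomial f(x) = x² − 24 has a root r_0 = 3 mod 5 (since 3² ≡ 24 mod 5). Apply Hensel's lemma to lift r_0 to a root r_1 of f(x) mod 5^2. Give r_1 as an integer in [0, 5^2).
r_1 = 18 (mod 25)

Hensel's recurrence: r_{i+1} = r_i − f(r_i)·(f′(r_i))^{-1} mod 5^{i+2}, with f′(x) = 2x. Iterate:
  r_0 = 3 (mod 5)
  r_1 = 18 (mod 25)
Final: r_1 = 18, and one checks f(r_1) ≡ 0 mod 5^2.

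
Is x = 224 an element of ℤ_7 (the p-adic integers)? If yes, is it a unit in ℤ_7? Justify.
x ∈ ℤ_7 but not a unit; v_7(x) = 1 > 0

ℤ_7 = {x ∈ ℚ_7 : v_7(x) ≥ 0} and ℤ_7^× = {x ∈ ℤ_7 : v_7(x) = 0}. Here v_7(224) = v_7(num) − v_7(den) = 1; compare against these criteria.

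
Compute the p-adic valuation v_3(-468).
v_3(-468) = 2

v_3(n) is the largest exponent k such that 3^k divides n. Factor out: -468 = -3^2 · 52. (Sign doesn't affect v_p.) So v_3(-468) = 2.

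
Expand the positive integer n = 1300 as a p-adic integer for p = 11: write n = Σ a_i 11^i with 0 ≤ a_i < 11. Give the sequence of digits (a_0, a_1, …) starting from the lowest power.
(a_0, a_1, …) = (2, 8, 10)

Repeated division by 11 gives the digits low-to-high: 1300 = 2 + 8·11^1 + 10·11^2. Digit sequence: (2, 8, 10).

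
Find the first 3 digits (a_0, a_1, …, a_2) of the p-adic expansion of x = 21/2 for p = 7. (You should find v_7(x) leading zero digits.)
(a_0, …, a_2) = (0, 5, 3)

v_7(21/2) = 1, so a_0 = ... = a_0 = 0. Factor out: x = 7^1 · u with u = 3/2 a unit in ℤ_7. Expand u iteratively via a_{v+i} = u_i mod 7, u_{i+1} = (u_i − a_{v+i})/7:
  u_0 = 3/2;  a_1 = 5;  u_1 = (u_0 − 5)/7 = -1/2
  u_1 = -1/2;  a_2 = 3;  u_2 = (u_1 − 3)/7 = -1/2
Digits: (0, 5, 3).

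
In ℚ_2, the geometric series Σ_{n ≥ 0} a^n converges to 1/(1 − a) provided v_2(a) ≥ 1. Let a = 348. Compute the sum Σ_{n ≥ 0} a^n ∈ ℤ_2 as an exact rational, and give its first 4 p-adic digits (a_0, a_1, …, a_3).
Σ a^n = 1/(1 − a) = -1/347;  first 4 digits = (1, 0, 1, 1)

v_2(a) = 2 ≥ 1, so the series converges in ℤ_2 to 1/(1 − a) = 1/(1 − 348) = -1/347. Expand this rational in ℤ_2: compute digits iteratively via d_i = x_i mod 2, x_{i+1} = (x_i − d_i)/2. The first 4 digits are (1, 0, 1, 1).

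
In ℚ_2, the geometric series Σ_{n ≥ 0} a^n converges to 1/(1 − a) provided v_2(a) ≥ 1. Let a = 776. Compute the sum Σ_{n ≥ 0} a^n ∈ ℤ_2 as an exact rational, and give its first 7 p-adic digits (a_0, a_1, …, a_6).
Σ a^n = 1/(1 − a) = -1/775;  first 7 digits = (1, 0, 0, 1, 0, 0, 1)

v_2(a) = 3 ≥ 1, so the series converges in ℤ_2 to 1/(1 − a) = 1/(1 − 776) = -1/775. Expand this rational in ℤ_2: compute digits iteratively via d_i = x_i mod 2, x_{i+1} = (x_i − d_i)/2. The first 7 digits are (1, 0, 0, 1, 0, 0, 1).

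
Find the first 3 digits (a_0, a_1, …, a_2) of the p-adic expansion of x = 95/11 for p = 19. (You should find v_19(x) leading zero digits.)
(a_0, …, a_2) = (0, 16, 13)

v_19(95/11) = 1, so a_0 = ... = a_0 = 0. Factor out: x = 19^1 · u with u = 5/11 a unit in ℤ_19. Expand u iteratively via a_{v+i} = u_i mod 19, u_{i+1} = (u_i − a_{v+i})/19:
  u_0 = 5/11;  a_1 = 16;  u_1 = (u_0 − 16)/19 = -9/11
  u_1 = -9/11;  a_2 = 13;  u_2 = (u_1 − 13)/19 = -8/11
Digits: (0, 16, 13).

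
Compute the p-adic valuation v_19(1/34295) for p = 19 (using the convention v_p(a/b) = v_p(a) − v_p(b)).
v_19(1/34295) = -3

Factor powers of 19 from the numerator and denominator of the reduced fraction: 1 = 19^0 · 1 and 34295 = 19^3 · 5. Apply v_p(a/b) = v_p(a) − v_p(b): v_19(1/34295) = 0 − 3 = -3.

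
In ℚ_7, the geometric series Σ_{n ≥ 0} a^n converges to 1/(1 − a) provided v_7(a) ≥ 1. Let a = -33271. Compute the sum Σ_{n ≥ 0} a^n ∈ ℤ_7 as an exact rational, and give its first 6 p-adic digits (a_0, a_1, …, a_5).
Σ a^n = 1/(1 − a) = 1/33272;  first 6 digits = (1, 0, 0, 1, 0, 5)

v_7(a) = 3 ≥ 1, so the series converges in ℤ_7 to 1/(1 − a) = 1/(1 − (-33271)) = 1/33272. Expand this rational in ℤ_7: compute digits iteratively via d_i = x_i mod 7, x_{i+1} = (x_i − d_i)/7. The first 6 digits are (1, 0, 0, 1, 0, 5).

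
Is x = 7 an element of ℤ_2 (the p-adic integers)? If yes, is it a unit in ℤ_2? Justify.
x ∈ ℤ_2^× (unit); v_2(x) = 0

ℤ_2 = {x ∈ ℚ_2 : v_2(x) ≥ 0} and ℤ_2^× = {x ∈ ℤ_2 : v_2(x) = 0}. Here v_2(7) = v_2(num) − v_2(den) = 0; compare against these criteria.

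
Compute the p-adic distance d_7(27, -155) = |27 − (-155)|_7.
d_7(27, -155) = 1/7

Step 1 — x − y = 27 − (-155) = 182. Step 2 — v_7(182) = 1 (factor: 182 = (7^1 · 26); the sign does not affect v_p). Step 3 — |x − y|_7 = 7^{-1} = 1/7.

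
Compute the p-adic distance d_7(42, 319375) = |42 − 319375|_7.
d_7(42, 319375) = 1/16807

Step 1 — x − y = 42 − 319375 = -319333. Step 2 — v_7(-319333) = 5 (factor: -319333 = −(7^5 · 19); the sign does not affect v_p). Step 3 — |x − y|_7 = 7^{-5} = 1/16807.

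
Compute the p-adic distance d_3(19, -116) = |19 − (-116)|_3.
d_3(19, -116) = 1/27

Step 1 — x − y = 19 − (-116) = 135. Step 2 — v_3(135) = 3 (factor: 135 = (3^3 · 5); the sign does not affect v_p). Step 3 — |x − y|_3 = 3^{-3} = 1/27.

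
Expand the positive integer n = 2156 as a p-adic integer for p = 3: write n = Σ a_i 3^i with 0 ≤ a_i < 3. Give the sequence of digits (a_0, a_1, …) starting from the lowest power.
(a_0, a_1, …) = (2, 1, 2, 1, 2, 2, 2)

Repeated division by 3 gives the digits low-to-high: 2156 = 2 + 1·3^1 + 2·3^2 + 1·3^3 + 2·3^4 + 2·3^5 + 2·3^6. Digit sequence: (2, 1, 2, 1, 2, 2, 2).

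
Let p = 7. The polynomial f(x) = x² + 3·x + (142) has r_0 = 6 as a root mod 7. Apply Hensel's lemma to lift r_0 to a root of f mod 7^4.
r_3 = 153 (mod 2401)

Hensel: r_{i+1} = r_i − f(r_i)·(f′(r_i))^{-1} mod 7^{i+2}, f′(x) = 2x + 3. Iterate:
  r_0 = 6 (mod 7)
  r_1 = 6 (mod 49)
  r_2 = 153 (mod 343)
  r_3 = 153 (mod 2401)
Final: r = 153 satisfies f(r) ≡ 0 mod 7^4.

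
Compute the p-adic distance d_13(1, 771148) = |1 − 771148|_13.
d_13(1, 771148) = 1/28561

Step 1 — x − y = 1 − 771148 = -771147. Step 2 — v_13(-771147) = 4 (factor: -771147 = −(13^4 · 27); the sign does not affect v_p). Step 3 — |x − y|_13 = 13^{-4} = 1/28561.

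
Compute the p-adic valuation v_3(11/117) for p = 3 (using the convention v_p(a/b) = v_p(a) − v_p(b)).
v_3(11/117) = -2

Factor powers of 3 from the numerator and denominator of the reduced fraction: 11 = 3^0 · 11 and 117 = 3^2 · 13. Apply v_p(a/b) = v_p(a) − v_p(b): v_3(11/117) = 0 − 2 = -2.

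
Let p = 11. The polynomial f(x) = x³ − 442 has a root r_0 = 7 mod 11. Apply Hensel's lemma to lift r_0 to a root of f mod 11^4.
r_3 = 1151 (mod 14641)

Hensel: r_{i+1} = r_i − f(r_i)/f′(r_i) mod 11^{i+2}, where f′(x) = 3x². Iterate:
  r_0 = 7 (mod 11)
  r_1 = 62 (mod 121)
  r_2 = 1151 (mod 1331)
  r_3 = 1151 (mod 14641)
Final: r = 1151 with f(r) ≡ 0 mod 11^4.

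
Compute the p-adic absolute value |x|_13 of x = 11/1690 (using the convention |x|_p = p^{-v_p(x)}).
|11/1690|_13 = 169

Step 1 — compute v_13(x) by factoring powers of 13 out of the numerator and denominator: v_13(11/1690) = -2. Step 2 — apply |x|_p = p^{-v_p(x)} = 13^{2} = 169.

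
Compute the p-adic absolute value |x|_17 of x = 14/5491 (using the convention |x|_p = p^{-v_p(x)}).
|14/5491|_17 = 289

Step 1 — compute v_17(x) by factoring powers of 17 out of the numerator and denominator: v_17(14/5491) = -2. Step 2 — apply |x|_p = p^{-v_p(x)} = 17^{2} = 289.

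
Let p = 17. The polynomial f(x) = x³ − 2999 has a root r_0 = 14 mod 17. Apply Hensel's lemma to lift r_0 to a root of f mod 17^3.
r_2 = 3941 (mod 4913)

Hensel: r_{i+1} = r_i − f(r_i)/f′(r_i) mod 17^{i+2}, where f′(x) = 3x². Iterate:
  r_0 = 14 (mod 17)
  r_1 = 184 (mod 289)
  r_2 = 3941 (mod 4913)
Final: r = 3941 with f(r) ≡ 0 mod 17^3.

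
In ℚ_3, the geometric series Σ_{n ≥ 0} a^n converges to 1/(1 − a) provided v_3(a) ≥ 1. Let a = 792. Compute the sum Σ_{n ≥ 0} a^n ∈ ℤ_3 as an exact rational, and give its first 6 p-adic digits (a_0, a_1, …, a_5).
Σ a^n = 1/(1 − a) = -1/791;  first 6 digits = (1, 0, 1, 2, 1, 1)

v_3(a) = 2 ≥ 1, so the series converges in ℤ_3 to 1/(1 − a) = 1/(1 − 792) = -1/791. Expand this rational in ℤ_3: compute digits iteratively via d_i = x_i mod 3, x_{i+1} = (x_i − d_i)/3. The first 6 digits are (1, 0, 1, 2, 1, 1).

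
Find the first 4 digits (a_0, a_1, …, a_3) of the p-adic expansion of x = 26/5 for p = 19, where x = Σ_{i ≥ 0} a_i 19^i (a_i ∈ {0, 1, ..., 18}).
(a_0, …, a_3) = (9, 15, 3, 15)

v_19(26/5) = 0 (numerator and denominator both coprime to 19), so x ∈ ℤ_19^×. Compute digits iteratively via a_i = x_i mod 19, x_{i+1} = (x_i − a_i)/19, with x_0 = x:
  x_0 = 26/5;  a_0 = 9;  x_1 = (x_0 − 9)/19 = -1/5
  x_1 = -1/5;  a_1 = 15;  x_2 = (x_1 − 15)/19 = -4/5
  x_2 = -4/5;  a_2 = 3;  x_3 = (x_2 − 3)/19 = -1/5
  x_3 = -1/5;  a_3 = 15;  x_4 = (x_3 − 15)/19 = -4/5
Digits: (9, 15, 3, 15).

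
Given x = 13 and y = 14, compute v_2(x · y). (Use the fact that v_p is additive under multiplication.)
v_2(182) = 1

v_p(x) = 0 (factor: 13 = 2^0 · 13); v_p(y) = 1 (factor: 14 = 2^1 · 7). Additivity: v_p(xy) = v_p(x) + v_p(y) = 0 + 1 = 1. (Direct check: xy = 182 = 2^1 · (91).)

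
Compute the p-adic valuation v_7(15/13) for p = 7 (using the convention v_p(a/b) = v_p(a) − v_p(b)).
v_7(15/13) = 0

Factor powers of 7 from the numerator and denominator of the reduced fraction: 15 = 7^0 · 15 and 13 = 7^0 · 13. Apply v_p(a/b) = v_p(a) − v_p(b): v_7(15/13) = 0 − 0 = 0.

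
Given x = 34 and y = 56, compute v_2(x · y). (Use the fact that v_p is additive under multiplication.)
v_2(1904) = 4

v_p(x) = 1 (factor: 34 = 2^1 · 17); v_p(y) = 3 (factor: 56 = 2^3 · 7). Additivity: v_p(xy) = v_p(x) + v_p(y) = 1 + 3 = 4. (Direct check: xy = 1904 = 2^4 · (119).)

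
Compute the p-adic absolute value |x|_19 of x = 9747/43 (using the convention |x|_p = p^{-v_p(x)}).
|9747/43|_19 = 1/361

Step 1 — compute v_19(x) by factoring powers of 19 out of the numerator and denominator: v_19(9747/43) = 2. Step 2 — apply |x|_p = p^{-v_p(x)} = 19^{-2} = 1/361.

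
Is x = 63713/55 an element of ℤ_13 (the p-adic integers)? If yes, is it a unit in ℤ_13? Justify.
x ∈ ℤ_13 but not a unit; v_13(x) = 3 > 0

ℤ_13 = {x ∈ ℚ_13 : v_13(x) ≥ 0} and ℤ_13^× = {x ∈ ℤ_13 : v_13(x) = 0}. Here v_13(63713/55) = v_13(num) − v_13(den) = 3; compare against these criteria.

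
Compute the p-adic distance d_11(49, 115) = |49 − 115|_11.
d_11(49, 115) = 1/11

Step 1 — x − y = 49 − 115 = -66. Step 2 — v_11(-66) = 1 (factor: -66 = −(11^1 · 6); the sign does not affect v_p). Step 3 — |x − y|_11 = 11^{-1} = 1/11.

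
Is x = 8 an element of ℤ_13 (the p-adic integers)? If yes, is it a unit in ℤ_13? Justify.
x ∈ ℤ_13^× (unit); v_13(x) = 0

ℤ_13 = {x ∈ ℚ_13 : v_13(x) ≥ 0} and ℤ_13^× = {x ∈ ℤ_13 : v_13(x) = 0}. Here v_13(8) = v_13(num) − v_13(den) = 0; compare against these criteria.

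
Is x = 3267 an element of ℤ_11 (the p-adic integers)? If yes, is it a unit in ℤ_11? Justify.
x ∈ ℤ_11 but not a unit; v_11(x) = 2 > 0

ℤ_11 = {x ∈ ℚ_11 : v_11(x) ≥ 0} and ℤ_11^× = {x ∈ ℤ_11 : v_11(x) = 0}. Here v_11(3267) = v_11(num) − v_11(den) = 2; compare against these criteria.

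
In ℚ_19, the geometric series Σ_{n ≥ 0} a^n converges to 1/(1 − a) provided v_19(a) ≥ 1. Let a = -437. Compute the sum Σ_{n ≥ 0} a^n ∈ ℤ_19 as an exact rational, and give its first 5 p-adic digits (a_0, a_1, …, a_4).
Σ a^n = 1/(1 − a) = 1/438;  first 5 digits = (1, 15, 14, 1, 16)

v_19(a) = 1 ≥ 1, so the series converges in ℤ_19 to 1/(1 − a) = 1/(1 − (-437)) = 1/438. Expand this rational in ℤ_19: compute digits iteratively via d_i = x_i mod 19, x_{i+1} = (x_i − d_i)/19. The first 5 digits are (1, 15, 14, 1, 16).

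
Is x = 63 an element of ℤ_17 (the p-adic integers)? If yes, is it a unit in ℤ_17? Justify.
x ∈ ℤ_17^× (unit); v_17(x) = 0

ℤ_17 = {x ∈ ℚ_17 : v_17(x) ≥ 0} and ℤ_17^× = {x ∈ ℤ_17 : v_17(x) = 0}. Here v_17(63) = v_17(num) − v_17(den) = 0; compare against these criteria.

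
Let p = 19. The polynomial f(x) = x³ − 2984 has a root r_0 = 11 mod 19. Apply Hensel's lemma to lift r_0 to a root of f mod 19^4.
r_3 = 107874 (mod 130321)

Hensel: r_{i+1} = r_i − f(r_i)/f′(r_i) mod 19^{i+2}, where f′(x) = 3x². Iterate:
  r_0 = 11 (mod 19)
  r_1 = 296 (mod 361)
  r_2 = 4989 (mod 6859)
  r_3 = 107874 (mod 130321)
Final: r = 107874 with f(r) ≡ 0 mod 19^4.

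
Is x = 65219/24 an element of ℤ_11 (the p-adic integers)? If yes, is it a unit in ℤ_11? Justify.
x ∈ ℤ_11 but not a unit; v_11(x) = 3 > 0

ℤ_11 = {x ∈ ℚ_11 : v_11(x) ≥ 0} and ℤ_11^× = {x ∈ ℤ_11 : v_11(x) = 0}. Here v_11(65219/24) = v_11(num) − v_11(den) = 3; compare against these criteria.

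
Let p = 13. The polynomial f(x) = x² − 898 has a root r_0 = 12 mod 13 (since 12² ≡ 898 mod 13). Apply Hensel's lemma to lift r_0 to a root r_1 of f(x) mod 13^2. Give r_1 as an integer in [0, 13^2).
r_1 = 142 (mod 169)

Hensel's recurrence: r_{i+1} = r_i − f(r_i)·(f′(r_i))^{-1} mod 13^{i+2}, with f′(x) = 2x. Iterate:
  r_0 = 12 (mod 13)
  r_1 = 142 (mod 169)
Final: r_1 = 142, and one checks f(r_1) ≡ 0 mod 13^2.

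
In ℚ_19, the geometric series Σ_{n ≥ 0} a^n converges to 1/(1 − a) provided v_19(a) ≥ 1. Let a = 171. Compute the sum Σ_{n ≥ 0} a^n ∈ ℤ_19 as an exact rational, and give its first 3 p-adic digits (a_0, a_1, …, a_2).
Σ a^n = 1/(1 − a) = -1/170;  first 3 digits = (1, 9, 5)

v_19(a) = 1 ≥ 1, so the series converges in ℤ_19 to 1/(1 − a) = 1/(1 − 171) = -1/170. Expand this rational in ℤ_19: compute digits iteratively via d_i = x_i mod 19, x_{i+1} = (x_i − d_i)/19. The first 3 digits are (1, 9, 5).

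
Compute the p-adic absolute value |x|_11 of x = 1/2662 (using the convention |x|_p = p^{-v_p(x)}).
|1/2662|_11 = 1331

Step 1 — compute v_11(x) by factoring powers of 11 out of the numerator and denominator: v_11(1/2662) = -3. Step 2 — apply |x|_p = p^{-v_p(x)} = 11^{3} = 1331.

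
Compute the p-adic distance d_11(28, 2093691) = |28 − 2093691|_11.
d_11(28, 2093691) = 1/161051

Step 1 — x − y = 28 − 2093691 = -2093663. Step 2 — v_11(-2093663) = 5 (factor: -2093663 = −(11^5 · 13); the sign does not affect v_p). Step 3 — |x − y|_11 = 11^{-5} = 1/161051.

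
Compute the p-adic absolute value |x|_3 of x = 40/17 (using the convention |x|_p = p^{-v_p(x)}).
|40/17|_3 = 1

Step 1 — compute v_3(x) by factoring powers of 3 out of the numerator and denominator: v_3(40/17) = 0. Step 2 — apply |x|_p = p^{-v_p(x)} = 3^{0} = 1.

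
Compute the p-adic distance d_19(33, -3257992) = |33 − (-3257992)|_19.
d_19(33, -3257992) = 1/130321

Step 1 — x − y = 33 − (-3257992) = 3258025. Step 2 — v_19(3258025) = 4 (factor: 3258025 = (19^4 · 25); the sign does not affect v_p). Step 3 — |x − y|_19 = 19^{-4} = 1/130321.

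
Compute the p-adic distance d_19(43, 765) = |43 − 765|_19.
d_19(43, 765) = 1/361

Step 1 — x − y = 43 − 765 = -722. Step 2 — v_19(-722) = 2 (factor: -722 = −(19^2 · 2); the sign does not affect v_p). Step 3 — |x − y|_19 = 19^{-2} = 1/361.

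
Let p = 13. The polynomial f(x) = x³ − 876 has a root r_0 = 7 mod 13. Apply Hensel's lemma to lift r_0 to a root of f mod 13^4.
r_3 = 22068 (mod 28561)

Hensel: r_{i+1} = r_i − f(r_i)/f′(r_i) mod 13^{i+2}, where f′(x) = 3x². Iterate:
  r_0 = 7 (mod 13)
  r_1 = 98 (mod 169)
  r_2 = 98 (mod 2197)
  r_3 = 22068 (mod 28561)
Final: r = 22068 with f(r) ≡ 0 mod 13^4.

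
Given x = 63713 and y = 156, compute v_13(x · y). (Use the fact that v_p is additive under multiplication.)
v_13(9939228) = 4

v_p(x) = 3 (factor: 63713 = 13^3 · 29); v_p(y) = 1 (factor: 156 = 13^1 · 12). Additivity: v_p(xy) = v_p(x) + v_p(y) = 3 + 1 = 4. (Direct check: xy = 9939228 = 13^4 · (348).)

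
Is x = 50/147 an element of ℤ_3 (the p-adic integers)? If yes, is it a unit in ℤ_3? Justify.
x ∉ ℤ_3 (v_3(x) = -1 < 0)

ℤ_3 = {x ∈ ℚ_3 : v_3(x) ≥ 0} and ℤ_3^× = {x ∈ ℤ_3 : v_3(x) = 0}. Here v_3(50/147) = v_3(num) − v_3(den) = -1; compare against these criteria.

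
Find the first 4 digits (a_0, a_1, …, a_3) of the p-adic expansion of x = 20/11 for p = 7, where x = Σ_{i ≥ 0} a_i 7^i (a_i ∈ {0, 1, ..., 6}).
(a_0, …, a_3) = (5, 4, 0, 5)

v_7(20/11) = 0 (numerator and denominator both coprime to 7), so x ∈ ℤ_7^×. Compute digits iteratively via a_i = x_i mod 7, x_{i+1} = (x_i − a_i)/7, with x_0 = x:
  x_0 = 20/11;  a_0 = 5;  x_1 = (x_0 − 5)/7 = -5/11
  x_1 = -5/11;  a_1 = 4;  x_2 = (x_1 − 4)/7 = -7/11
  x_2 = -7/11;  a_2 = 0;  x_3 = (x_2 − 0)/7 = -1/11
  x_3 = -1/11;  a_3 = 5;  x_4 = (x_3 − 5)/7 = -8/11
Digits: (5, 4, 0, 5).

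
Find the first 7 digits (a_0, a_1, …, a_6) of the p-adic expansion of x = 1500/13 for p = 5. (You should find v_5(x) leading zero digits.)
(a_0, …, a_6) = (0, 0, 0, 4, 4, 1, 0)

v_5(1500/13) = 3, so a_0 = ... = a_2 = 0. Factor out: x = 5^3 · u with u = 12/13 a unit in ℤ_5. Expand u iteratively via a_{v+i} = u_i mod 5, u_{i+1} = (u_i − a_{v+i})/5:
  u_0 = 12/13;  a_3 = 4;  u_1 = (u_0 − 4)/5 = -8/13
  u_1 = -8/13;  a_4 = 4;  u_2 = (u_1 − 4)/5 = -12/13
  u_2 = -12/13;  a_5 = 1;  u_3 = (u_2 − 1)/5 = -5/13
  u_3 = -5/13;  a_6 = 0;  u_4 = (u_3 − 0)/5 = -1/13
Digits: (0, 0, 0, 4, 4, 1, 0).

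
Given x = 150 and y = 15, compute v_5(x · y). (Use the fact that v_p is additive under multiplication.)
v_5(2250) = 3

v_p(x) = 2 (factor: 150 = 5^2 · 6); v_p(y) = 1 (factor: 15 = 5^1 · 3). Additivity: v_p(xy) = v_p(x) + v_p(y) = 2 + 1 = 3. (Direct check: xy = 2250 = 5^3 · (18).)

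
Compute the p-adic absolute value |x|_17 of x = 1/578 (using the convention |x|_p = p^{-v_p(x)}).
|1/578|_17 = 289

Step 1 — compute v_17(x) by factoring powers of 17 out of the numerator and denominator: v_17(1/578) = -2. Step 2 — apply |x|_p = p^{-v_p(x)} = 17^{2} = 289.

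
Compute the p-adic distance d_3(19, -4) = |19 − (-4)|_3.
d_3(19, -4) = 1

Step 1 — x − y = 19 − (-4) = 23. Step 2 — v_3(23) = 0 (factor: 23 = (3^0 · 23); the sign does not affect v_p). Step 3 — |x − y|_3 = 3^{0} = 1.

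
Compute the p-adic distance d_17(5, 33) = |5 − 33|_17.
d_17(5, 33) = 1

Step 1 — x − y = 5 − 33 = -28. Step 2 — v_17(-28) = 0 (factor: -28 = −(17^0 · 28); the sign does not affect v_p). Step 3 — |x − y|_17 = 17^{0} = 1.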